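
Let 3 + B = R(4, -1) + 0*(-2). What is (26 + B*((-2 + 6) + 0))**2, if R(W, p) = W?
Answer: 900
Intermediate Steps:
B = 1 (B = -3 + (4 + 0*(-2)) = -3 + (4 + 0) = -3 + 4 = 1)
(26 + B*((-2 + 6) + 0))**2 = (26 + 1*((-2 + 6) + 0))**2 = (26 + 1*(4 + 0))**2 = (26 + 1*4)**2 = (26 + 4)**2 = 30**2 = 900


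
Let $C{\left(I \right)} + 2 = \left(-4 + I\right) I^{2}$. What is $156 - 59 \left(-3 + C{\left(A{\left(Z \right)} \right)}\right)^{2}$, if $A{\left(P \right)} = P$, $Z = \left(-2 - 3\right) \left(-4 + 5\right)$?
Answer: $-3120944$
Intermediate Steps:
$Z = -5$ ($Z = \left(-5\right) 1 = -5$)
$C{\left(I \right)} = -2 + I^{2} \left(-4 + I\right)$ ($C{\left(I \right)} = -2 + \left(-4 + I\right) I^{2} = -2 + I^{2} \left(-4 + I\right)$)
$156 - 59 \left(-3 + C{\left(A{\left(Z \right)} \right)}\right)^{2} = 156 - 59 \left(-3 - \left(2 + 100 + 125\right)\right)^{2} = 156 - 59 \left(-3 - 227\right)^{2} = 156 - 59 \left(-230\right)^{2} = 156 - 3121100 = -3120944$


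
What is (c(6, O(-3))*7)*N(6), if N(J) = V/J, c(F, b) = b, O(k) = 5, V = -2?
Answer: -35/3 ≈ -11.667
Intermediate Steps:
N(J) = -2/J
(c(6, O(-3))*7)*N(6) = (5*7)*(-2/6) = 35*(-2*⅙) = 35*(-⅓) = -35/3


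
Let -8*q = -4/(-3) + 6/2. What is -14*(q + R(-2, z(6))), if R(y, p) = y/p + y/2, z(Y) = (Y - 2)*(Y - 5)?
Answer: 343/12 ≈ 28.583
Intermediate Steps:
z(Y) = (-5 + Y)*(-2 + Y) (z(Y) = (-2 + Y)*(-5 + Y) = (-5 + Y)*(-2 + Y))
R(y, p) = y/2 + y/p (R(y, p) = y/p + y*(1/2) = y/p + y/2 = y/2 + y/p)
q = -13/24 (q = -(-4/(-3) + 6/2)/8 = -(-4*(-1/3) + 6*(1/2))/8 = -(4/3 + 3)/8 = -1/8*13/3 = -13/24 ≈ -0.54167)
-14*(q + R(-2, z(6))) = -14*(-13/24 + ((1/2)*(-2) - 2/(10 + 6**2 - 7*6))) = -14*(-13/24 + (-1 - 2/(10 + 36 - 42))) = -14*(-13/24 + (-1 - 2/4)) = -14*(-13/24 + (-1 - 2*1/4)) = -14*(-13/24 + (-1 - 1/2)) = -14*(-13/24 - 3/2) = -14*(-49/24) = 343/12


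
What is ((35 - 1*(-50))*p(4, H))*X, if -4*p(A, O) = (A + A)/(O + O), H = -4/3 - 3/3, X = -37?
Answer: -9435/7 ≈ -1347.9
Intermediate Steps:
H = -7/3 (H = -4*1/3 - 3*1/3 = -4/3 - 1 = -7/3 ≈ -2.3333)
p(A, O) = -A/(4*O) (p(A, O) = -(A + A)/(4*(O + O)) = -2*A/(4*(2*O)) = -2*A*1/(2*O)/4 = -A/(4*O))
((35 - 1*(-50))*p(4, H))*X = ((35 - 1*(-50))*(-1/4*4/(-7/3)))*(-37) = ((35 + 50)*(-1/4*4*(-3/7)))*(-37) = (85*(3/7))*(-37) = (255/7)*(-37) = -9435/7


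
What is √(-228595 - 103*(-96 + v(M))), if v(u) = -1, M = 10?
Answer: 2*I*√54651 ≈ 467.55*I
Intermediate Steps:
√(-228595 - 103*(-96 + v(M))) = √(-228595 - 103*(-96 - 1)) = √(-228595 - 103*(-97)) = √(-228595 + 9991) = √(-218604) = 2*I*√54651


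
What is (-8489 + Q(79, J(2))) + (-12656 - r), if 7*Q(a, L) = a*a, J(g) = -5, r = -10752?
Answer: -66510/7 ≈ -9501.4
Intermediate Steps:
Q(a, L) = a**2/7 (Q(a, L) = (a*a)/7 = a**2/7)
(-8489 + Q(79, J(2))) + (-12656 - r) = (-8489 + (1/7)*79**2) + (-12656 - 1*(-10752)) = (-8489 + (1/7)*6241) + (-12656 + 10752) = (-8489 + 6241/7) - 1904 = -53182/7 - 1904 = -66510/7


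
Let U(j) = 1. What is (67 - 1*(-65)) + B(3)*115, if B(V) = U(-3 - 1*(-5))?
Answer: 247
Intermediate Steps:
B(V) = 1
(67 - 1*(-65)) + B(3)*115 = (67 - 1*(-65)) + 1*115 = (67 + 65) + 115 = 132 + 115 = 247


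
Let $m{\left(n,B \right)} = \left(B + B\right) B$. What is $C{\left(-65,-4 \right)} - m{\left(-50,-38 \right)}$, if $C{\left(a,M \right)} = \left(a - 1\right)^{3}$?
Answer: $-290384$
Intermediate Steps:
$m{\left(n,B \right)} = 2 B^{2}$ ($m{\left(n,B \right)} = 2 B B = 2 B^{2}$)
$C{\left(a,M \right)} = \left(-1 + a\right)^{3}$
$C{\left(-65,-4 \right)} - m{\left(-50,-38 \right)} = \left(-1 - 65\right)^{3} - 2 \left(-38\right)^{2} = \left(-66\right)^{3} - 2 \cdot 1444 = -287496 - 2888 = -290384$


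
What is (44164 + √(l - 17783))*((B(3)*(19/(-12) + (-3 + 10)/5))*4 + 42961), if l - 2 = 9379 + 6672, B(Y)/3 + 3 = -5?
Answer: 9490534452/5 + 214893*I*√1730/5 ≈ 1.8981e+9 + 1.7876e+6*I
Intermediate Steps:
B(Y) = -24 (B(Y) = -9 + 3*(-5) = -9 - 15 = -24)
l = 16053 (l = 2 + (9379 + 6672) = 2 + 16051 = 16053)
(44164 + √(l - 17783))*((B(3)*(19/(-12) + (-3 + 10)/5))*4 + 42961) = (44164 + √(16053 - 17783))*(-24*(19/(-12) + (-3 + 10)/5)*4 + 42961) = (44164 + √(-1730))*(-24*(19*(-1/12) + 7*(⅕))*4 + 42961) = (44164 + I*√1730)*(-24*(-19/12 + 7/5)*4 + 42961) = (44164 + I*√1730)*(-24*(-11/60)*4 + 42961) = (44164 + I*√1730)*((22/5)*4 + 42961) = (44164 + I*√1730)*(88/5 + 42961) = (44164 + I*√1730)*(214893/5) = 9490534452/5 + 214893*I*√1730/5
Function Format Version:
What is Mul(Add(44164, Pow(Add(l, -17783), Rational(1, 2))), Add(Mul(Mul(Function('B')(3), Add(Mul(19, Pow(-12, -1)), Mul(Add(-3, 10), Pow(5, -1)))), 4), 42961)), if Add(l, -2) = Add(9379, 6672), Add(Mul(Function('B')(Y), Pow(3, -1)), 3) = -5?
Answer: Add(Rational(9490534452, 5), Mul(Rational(214893, 5), I, Pow(1730, Rational(1, 2)))) ≈ Add(1.8981e+9, Mul(1.7876e+6, I))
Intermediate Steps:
Function('B')(Y) = -24 (Function('B')(Y) = Add(-9, Mul(3, -5)) = Add(-9, -15) = -24)
l = 16053 (l = Add(2, Add(9379, 6672)) = Add(2, 16051) = 16053)
Mul(Add(44164, Pow(Add(l, -17783), Rational(1, 2))), Add(Mul(Mul(Function('B')(3), Add(Mul(19, Pow(-12, -1)), Mul(Add(-3, 10), Pow(5, -1)))), 4), 42961)) = Mul(Add(44164, Pow(Add(16053, -17783), Rational(1, 2))), Add(Mul(Mul(-24, Add(Mul(19, Pow(-12, -1)), Mul(Add(-3, 10), Pow(5, -1)))), 4), 42961)) = Mul(Add(44164, Pow(-1730, Rational(1, 2))), Add(Mul(Mul(-24, Add(Mul(19, Rational(-1, 12)), Mul(7, Rational(1, 5)))), 4), 42961)) = Mul(Add(44164, Mul(I, Pow(1730, Rational(1, 2)))), Add(Mul(Mul(-24, Add(Rational(-19, 12), Rational(7, 5))), 4), 42961)) = Mul(Add(44164, Mul(I, Pow(1730, Rational(1, 2)))), Add(Mul(Mul(-24, Rational(-11, 60)), 4), 42961)) = Mul(Add(44164, Mul(I, Pow(1730, Rational(1, 2)))), Add(Mul(Rational(22, 5), 4), 42961)) = Mul(Add(44164, Mul(I, Pow(1730, Rational(1, 2)))), Add(Rational(88, 5), 42961)) = Mul(Add(44164, Mul(I, Pow(1730, Rational(1, 2)))), Rational(214893, 5)) = Add(Rational(9490534452, 5), Mul(Rational(214893, 5), I, Pow(1730, Rational(1, 2))))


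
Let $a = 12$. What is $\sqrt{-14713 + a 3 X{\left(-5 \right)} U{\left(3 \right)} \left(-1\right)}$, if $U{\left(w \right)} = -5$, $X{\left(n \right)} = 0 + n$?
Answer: $i \sqrt{15613} \approx 124.95 i$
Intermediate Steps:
$X{\left(n \right)} = n$
$\sqrt{-14713 + a 3 X{\left(-5 \right)} U{\left(3 \right)} \left(-1\right)} = \sqrt{-14713 + 12 \cdot 3 \left(-5\right) \left(\left(-5\right) \left(-1\right)\right)} = \sqrt{-14713 + 12 \left(-15\right) 5} = \sqrt{-14713 - 900} = \sqrt{-15613} = i \sqrt{15613}$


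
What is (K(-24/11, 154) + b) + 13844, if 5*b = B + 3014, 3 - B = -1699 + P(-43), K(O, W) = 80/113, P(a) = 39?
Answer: 8350761/565 ≈ 14780.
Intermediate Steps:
K(O, W) = 80/113 (K(O, W) = 80*(1/113) = 80/113)
B = 1663 (B = 3 - (-1699 + 39) = 3 - 1*(-1660) = 3 + 1660 = 1663)
b = 4677/5 (b = (1663 + 3014)/5 = (1/5)*4677 = 4677/5 ≈ 935.40)
(K(-24/11, 154) + b) + 13844 = (80/113 + 4677/5) + 13844 = 528901/565 + 13844 = 8350761/565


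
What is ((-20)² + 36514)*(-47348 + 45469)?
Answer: -69361406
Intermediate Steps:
((-20)² + 36514)*(-47348 + 45469) = (400 + 36514)*(-1879) = 36914*(-1879) = -69361406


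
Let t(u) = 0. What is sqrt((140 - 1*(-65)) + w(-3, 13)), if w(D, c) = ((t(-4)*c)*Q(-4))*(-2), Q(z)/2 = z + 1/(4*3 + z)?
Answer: sqrt(205) ≈ 14.318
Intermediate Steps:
Q(z) = 2*z + 2/(12 + z) (Q(z) = 2*(z + 1/(4*3 + z)) = 2*(z + 1/(12 + z)) = 2*z + 2/(12 + z))
w(D, c) = 0 (w(D, c) = ((0*c)*(2*(1 + (-4)**2 + 12*(-4))/(12 - 4)))*(-2) = (0*(2*(1 + 16 - 48)/8))*(-2) = (0*(2*(1/8)*(-31)))*(-2) = (0*(-31/4))*(-2) = 0*(-2) = 0)
sqrt((140 - 1*(-65)) + w(-3, 13)) = sqrt((140 - 1*(-65)) + 0) = sqrt((140 + 65) + 0) = sqrt(205 + 0) = sqrt(205)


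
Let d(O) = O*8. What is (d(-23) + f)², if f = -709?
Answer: 797449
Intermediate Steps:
d(O) = 8*O
(d(-23) + f)² = (8*(-23) - 709)² = (-184 - 709)² = (-893)² = 797449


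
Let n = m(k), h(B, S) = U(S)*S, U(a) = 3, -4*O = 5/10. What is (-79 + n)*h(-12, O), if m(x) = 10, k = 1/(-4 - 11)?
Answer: 207/8 ≈ 25.875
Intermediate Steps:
O = -⅛ (O = -5/(4*10) = -¼*½ = -⅛ ≈ -0.12500)
k = -1/15 (k = 1/(-15) = -1/15 ≈ -0.066667)
h(B, S) = 3*S
n = 10
(-79 + n)*h(-12, O) = (-79 + 10)*(3*(-⅛)) = -69*(-3/8) = 207/8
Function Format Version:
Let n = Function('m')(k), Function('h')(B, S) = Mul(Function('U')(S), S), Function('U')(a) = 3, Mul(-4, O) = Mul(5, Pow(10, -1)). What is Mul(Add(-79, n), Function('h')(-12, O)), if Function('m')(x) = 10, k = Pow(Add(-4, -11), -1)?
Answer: Rational(207, 8) ≈ 25.875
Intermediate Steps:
O = Rational(-1, 8) (O = Mul(Rational(-1, 4), Mul(5, Pow(10, -1))) = Mul(Rational(-1, 4), Mul(5, Rational(1, 10))) = Mul(Rational(-1, 4), Rational(1, 2)) = Rational(-1, 8) ≈ -0.12500)
k = Rational(-1, 15) (k = Pow(-15, -1) = Rational(-1, 15) ≈ -0.066667)
Function('h')(B, S) = Mul(3, S)
n = 10
Mul(Add(-79, n), Function('h')(-12, O)) = Mul(Add(-79, 10), Mul(3, Rational(-1, 8))) = Mul(-69, Rational(-3, 8)) = Rational(207, 8)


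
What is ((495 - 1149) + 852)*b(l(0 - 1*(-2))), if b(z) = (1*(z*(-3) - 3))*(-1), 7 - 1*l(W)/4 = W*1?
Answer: 12474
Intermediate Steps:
l(W) = 28 - 4*W
b(z) = 3 + 3*z (b(z) = (1*(-3*z - 3))*(-1) = (1*(-3 - 3*z))*(-1) = (-3 - 3*z)*(-1) = 3 + 3*z)
((495 - 1149) + 852)*b(l(0 - 1*(-2))) = ((495 - 1149) + 852)*(3 + 3*(28 - 4*(0 - 1*(-2)))) = (-654 + 852)*(3 + 3*(28 - 4*(0 + 2))) = 198*(3 + 3*(28 - 4*2)) = 198*(3 + 3*(28 - 8)) = 198*(3 + 3*20) = 198*(3 + 60) = 198*63 = 12474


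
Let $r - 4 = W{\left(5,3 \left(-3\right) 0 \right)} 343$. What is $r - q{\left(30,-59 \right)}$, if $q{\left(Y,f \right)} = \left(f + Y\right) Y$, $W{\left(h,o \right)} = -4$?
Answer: $-498$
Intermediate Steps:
$q{\left(Y,f \right)} = Y \left(Y + f\right)$ ($q{\left(Y,f \right)} = \left(Y + f\right) Y = Y \left(Y + f\right)$)
$r = -1368$ ($r = 4 - 1372 = -1368$)
$r - q{\left(30,-59 \right)} = -1368 - 30 \left(30 - 59\right) = -1368 - 30 \left(-29\right) = -1368 - -870 = -1368 + 870 = -498$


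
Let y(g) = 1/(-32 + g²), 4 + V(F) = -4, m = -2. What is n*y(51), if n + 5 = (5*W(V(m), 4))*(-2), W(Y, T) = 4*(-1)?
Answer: 5/367 ≈ 0.013624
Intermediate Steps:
V(F) = -8 (V(F) = -4 - 4 = -8)
W(Y, T) = -4
n = 35 (n = -5 + (5*(-4))*(-2) = -5 - 20*(-2) = -5 + 40 = 35)
n*y(51) = 35/(-32 + 51²) = 35/(-32 + 2601) = 35/2569 = 35*(1/2569) = 5/367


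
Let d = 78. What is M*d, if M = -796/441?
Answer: -20696/147 ≈ -140.79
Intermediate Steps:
M = -796/441 (M = -796*1/441 = -796/441 ≈ -1.8050)
M*d = -796/441*78 = -20696/147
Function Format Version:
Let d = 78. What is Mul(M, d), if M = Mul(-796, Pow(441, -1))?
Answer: Rational(-20696, 147) ≈ -140.79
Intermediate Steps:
M = Rational(-796, 441) (M = Mul(-796, Rational(1, 441)) = Rational(-796, 441) ≈ -1.8050)
Mul(M, d) = Mul(Rational(-796, 441), 78) = Rational(-20696, 147)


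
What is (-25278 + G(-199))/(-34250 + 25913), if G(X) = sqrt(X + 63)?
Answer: 8426/2779 - 2*I*sqrt(34)/8337 ≈ 3.032 - 0.0013988*I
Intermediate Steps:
G(X) = sqrt(63 + X)
(-25278 + G(-199))/(-34250 + 25913) = (-25278 + sqrt(63 - 199))/(-34250 + 25913) = (-25278 + sqrt(-136))/(-8337) = (-25278 + 2*I*sqrt(34))*(-1/8337) = 8426/2779 - 2*I*sqrt(34)/8337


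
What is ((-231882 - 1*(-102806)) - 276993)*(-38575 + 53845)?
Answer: -6200673630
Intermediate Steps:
((-231882 - 1*(-102806)) - 276993)*(-38575 + 53845) = ((-231882 + 102806) - 276993)*15270 = (-129076 - 276993)*15270 = -406069*15270 = -6200673630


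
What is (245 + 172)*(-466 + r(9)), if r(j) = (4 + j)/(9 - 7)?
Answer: -383223/2 ≈ -1.9161e+5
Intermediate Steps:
r(j) = 2 + j/2 (r(j) = (4 + j)/2 = (4 + j)*(½) = 2 + j/2)
(245 + 172)*(-466 + r(9)) = (245 + 172)*(-466 + (2 + (½)*9)) = 417*(-466 + (2 + 9/2)) = 417*(-466 + 13/2) = 417*(-919/2) = -383223/2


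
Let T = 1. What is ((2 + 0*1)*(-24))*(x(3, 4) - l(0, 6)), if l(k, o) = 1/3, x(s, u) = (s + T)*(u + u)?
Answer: -1520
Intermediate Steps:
x(s, u) = 2*u*(1 + s) (x(s, u) = (s + 1)*(u + u) = (1 + s)*(2*u) = 2*u*(1 + s))
l(k, o) = ⅓
((2 + 0*1)*(-24))*(x(3, 4) - l(0, 6)) = ((2 + 0*1)*(-24))*(2*4*(1 + 3) - 1*⅓) = ((2 + 0)*(-24))*(2*4*4 - ⅓) = (2*(-24))*(32 - ⅓) = -48*95/3 = -1520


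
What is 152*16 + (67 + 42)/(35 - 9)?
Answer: 63341/26 ≈ 2436.2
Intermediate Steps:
152*16 + (67 + 42)/(35 - 9) = 2432 + 109/26 = 63341/26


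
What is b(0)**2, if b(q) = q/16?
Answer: 0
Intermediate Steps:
b(q) = q/16 (b(q) = q*(1/16) = q/16)
b(0)**2 = ((1/16)*0)**2 = 0**2 = 0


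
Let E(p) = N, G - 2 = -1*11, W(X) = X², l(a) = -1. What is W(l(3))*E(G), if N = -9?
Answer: -9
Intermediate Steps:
G = -9 (G = 2 - 1*11 = 2 - 11 = -9)
E(p) = -9
W(l(3))*E(G) = (-1)²*(-9) = 1*(-9) = -9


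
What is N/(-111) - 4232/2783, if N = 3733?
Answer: -472117/13431 ≈ -35.151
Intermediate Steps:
N/(-111) - 4232/2783 = 3733/(-111) - 4232/2783 = 3733*(-1/111) - 4232*1/2783 = -3733/111 - 184/121 = -472117/13431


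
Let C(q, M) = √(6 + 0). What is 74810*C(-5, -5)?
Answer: 74810*√6 ≈ 1.8325e+5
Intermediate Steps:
C(q, M) = √6
74810*C(-5, -5) = 74810*√6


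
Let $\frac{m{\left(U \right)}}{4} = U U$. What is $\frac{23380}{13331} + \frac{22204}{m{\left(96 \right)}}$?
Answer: $\frac{289470461}{122858496} \approx 2.3561$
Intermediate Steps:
$m{\left(U \right)} = 4 U^{2}$ ($m{\left(U \right)} = 4 U U = 4 U^{2}$)
$\frac{23380}{13331} + \frac{22204}{m{\left(96 \right)}} = \frac{23380}{13331} + \frac{22204}{4 \cdot 96^{2}} = 23380 \cdot \frac{1}{13331} + \frac{22204}{4 \cdot 9216} = \frac{23380}{13331} + \frac{22204}{36864} = \frac{23380}{13331} + 22204 \cdot \frac{1}{36864} = \frac{23380}{13331} + \frac{5551}{9216} = \frac{289470461}{122858496}$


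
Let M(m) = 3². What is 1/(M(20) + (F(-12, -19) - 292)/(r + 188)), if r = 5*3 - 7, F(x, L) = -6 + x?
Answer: 98/727 ≈ 0.13480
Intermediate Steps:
r = 8 (r = 15 - 7 = 8)
M(m) = 9
1/(M(20) + (F(-12, -19) - 292)/(r + 188)) = 1/(9 + ((-6 - 12) - 292)/(8 + 188)) = 1/(9 + (-18 - 292)/196) = 1/(9 - 310*1/196) = 1/(9 - 155/98) = 1/(727/98) = 98/727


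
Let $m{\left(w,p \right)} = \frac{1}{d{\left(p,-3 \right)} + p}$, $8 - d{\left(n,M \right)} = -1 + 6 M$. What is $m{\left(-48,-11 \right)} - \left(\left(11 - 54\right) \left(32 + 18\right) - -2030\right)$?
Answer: $\frac{1921}{16} \approx 120.06$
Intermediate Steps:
$d{\left(n,M \right)} = 9 - 6 M$ ($d{\left(n,M \right)} = 8 - \left(-1 + 6 M\right) = 9 - 6 M$)
$m{\left(w,p \right)} = \frac{1}{27 + p}$ ($m{\left(w,p \right)} = \frac{1}{\left(9 - -18\right) + p} = \frac{1}{\left(9 + 18\right) + p} = \frac{1}{27 + p}$)
$m{\left(-48,-11 \right)} - \left(\left(11 - 54\right) \left(32 + 18\right) - -2030\right) = \frac{1}{27 - 11} - \left(\left(11 - 54\right) \left(32 + 18\right) - -2030\right) = \frac{1}{16} - \left(\left(-43\right) 50 + 2030\right) = \frac{1}{16} - \left(-2150 + 2030\right) = \frac{1}{16} - -120 = \frac{1}{16} + 120 = \frac{1921}{16}$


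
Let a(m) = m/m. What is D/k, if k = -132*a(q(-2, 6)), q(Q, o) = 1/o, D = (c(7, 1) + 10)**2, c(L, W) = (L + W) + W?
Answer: -361/132 ≈ -2.7348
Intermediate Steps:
c(L, W) = L + 2*W
D = 361 (D = ((7 + 2*1) + 10)**2 = ((7 + 2) + 10)**2 = (9 + 10)**2 = 19**2 = 361)
a(m) = 1
k = -132 (k = -132*1 = -132)
D/k = 361/(-132) = 361*(-1/132) = -361/132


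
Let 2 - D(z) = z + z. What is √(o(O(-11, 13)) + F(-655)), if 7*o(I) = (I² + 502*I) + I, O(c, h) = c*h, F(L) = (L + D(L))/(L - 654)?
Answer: 9*I*√155583813/1309 ≈ 85.76*I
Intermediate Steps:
D(z) = 2 - 2*z (D(z) = 2 - (z + z) = 2 - 2*z)
F(L) = (2 - L)/(-654 + L) (F(L) = (L + (2 - 2*L))/(L - 654) = (2 - L)/(-654 + L))
o(I) = I²/7 + 503*I/7 (o(I) = ((I² + 502*I) + I)/7 = (I² + 503*I)/7 = I²/7 + 503*I/7)
√(o(O(-11, 13)) + F(-655)) = √((-11*13)*(503 - 11*13)/7 + (2 - 1*(-655))/(-654 - 655)) = √((⅐)*(-143)*(503 - 143) + (2 + 655)/(-1309)) = √((⅐)*(-143)*360 - 1/1309*657) = √(-51480/7 - 657/1309) = √(-9627417/1309) = 9*I*√155583813/1309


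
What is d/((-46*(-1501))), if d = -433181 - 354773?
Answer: -393977/34523 ≈ -11.412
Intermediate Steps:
d = -787954
d/((-46*(-1501))) = -787954/((-46*(-1501))) = -787954/69046 = -787954*1/69046 = -393977/34523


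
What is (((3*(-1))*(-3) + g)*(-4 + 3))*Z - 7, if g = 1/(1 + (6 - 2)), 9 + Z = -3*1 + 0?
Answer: 517/5 ≈ 103.40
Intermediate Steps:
Z = -12 (Z = -9 + (-3*1 + 0) = -9 + (-3 + 0) = -9 - 3 = -12)
g = ⅕ (g = 1/(1 + 4) = 1/5 = ⅕ ≈ 0.20000)
(((3*(-1))*(-3) + g)*(-4 + 3))*Z - 7 = (((3*(-1))*(-3) + ⅕)*(-4 + 3))*(-12) - 7 = ((-3*(-3) + ⅕)*(-1))*(-12) - 7 = ((9 + ⅕)*(-1))*(-12) - 7 = ((46/5)*(-1))*(-12) - 7 = -46/5*(-12) - 7 = 552/5 - 7 = 517/5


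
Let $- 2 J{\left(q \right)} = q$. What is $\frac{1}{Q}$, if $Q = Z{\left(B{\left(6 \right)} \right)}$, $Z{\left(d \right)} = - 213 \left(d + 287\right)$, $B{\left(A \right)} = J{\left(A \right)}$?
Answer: $- \frac{1}{60492} \approx -1.6531 \cdot 10^{-5}$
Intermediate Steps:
$J{\left(q \right)} = - \frac{q}{2}$
$B{\left(A \right)} = - \frac{A}{2}$
$Z{\left(d \right)} = -61131 - 213 d$ ($Z{\left(d \right)} = - 213 \left(287 + d\right) = -61131 - 213 d$)
$Q = -60492$ ($Q = -61131 - 213 \left(\left(- \frac{1}{2}\right) 6\right) = -61131 - -639 = -61131 + 639 = -60492$)
$\frac{1}{Q} = \frac{1}{-60492} = - \frac{1}{60492}$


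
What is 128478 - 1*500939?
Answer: -372461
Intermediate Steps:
128478 - 1*500939 = 128478 - 500939 = -372461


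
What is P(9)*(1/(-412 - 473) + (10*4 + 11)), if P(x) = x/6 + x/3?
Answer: 67701/295 ≈ 229.49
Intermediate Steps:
P(x) = x/2 (P(x) = x*(1/6) + x*(1/3) = x/6 + x/3 = x/2)
P(9)*(1/(-412 - 473) + (10*4 + 11)) = ((1/2)*9)*(1/(-412 - 473) + (10*4 + 11)) = 9*(1/(-885) + (40 + 11))/2 = 9*(-1/885 + 51)/2 = (9/2)*(45134/885) = 67701/295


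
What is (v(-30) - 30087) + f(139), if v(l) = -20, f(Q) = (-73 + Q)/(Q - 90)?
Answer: -1475177/49 ≈ -30106.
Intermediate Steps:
f(Q) = (-73 + Q)/(-90 + Q)
(v(-30) - 30087) + f(139) = (-20 - 30087) + (-73 + 139)/(-90 + 139) = -30107 + 66/49 = -1475177/49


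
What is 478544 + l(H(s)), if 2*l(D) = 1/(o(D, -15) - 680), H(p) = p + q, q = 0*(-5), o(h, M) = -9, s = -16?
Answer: 659433631/1378 ≈ 4.7854e+5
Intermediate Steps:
q = 0
H(p) = p (H(p) = p + 0 = p)
l(D) = -1/1378 (l(D) = 1/(2*(-9 - 680)) = (1/2)/(-689) = (1/2)*(-1/689) = -1/1378)
478544 + l(H(s)) = 478544 - 1/1378 = 659433631/1378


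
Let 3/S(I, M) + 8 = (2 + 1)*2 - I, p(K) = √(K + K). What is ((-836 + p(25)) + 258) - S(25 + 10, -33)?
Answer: -21383/37 + 5*√2 ≈ -570.85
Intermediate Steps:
p(K) = √2*√K (p(K) = √(2*K) = √2*√K)
S(I, M) = 3/(-2 - I) (S(I, M) = 3/(-8 + ((2 + 1)*2 - I)) = 3/(-8 + (3*2 - I)) = 3/(-8 + (6 - I)) = 3/(-2 - I))
((-836 + p(25)) + 258) - S(25 + 10, -33) = ((-836 + √2*√25) + 258) - (-3)/(2 + (25 + 10)) = ((-836 + √2*5) + 258) - (-3)/(2 + 35) = ((-836 + 5*√2) + 258) - (-3)/37 = (-578 + 5*√2) - (-3)/37 = (-578 + 5*√2) - 1*(-3/37) = (-578 + 5*√2) + 3/37 = -21383/37 + 5*√2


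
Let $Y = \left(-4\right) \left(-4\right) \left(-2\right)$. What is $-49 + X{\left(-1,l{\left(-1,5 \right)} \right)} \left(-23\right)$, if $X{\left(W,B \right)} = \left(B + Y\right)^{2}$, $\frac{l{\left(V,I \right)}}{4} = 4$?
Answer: $-5937$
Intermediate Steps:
$l{\left(V,I \right)} = 16$ ($l{\left(V,I \right)} = 4 \cdot 4 = 16$)
$Y = -32$ ($Y = 16 \left(-2\right) = -32$)
$X{\left(W,B \right)} = \left(-32 + B\right)^{2}$ ($X{\left(W,B \right)} = \left(B - 32\right)^{2} = \left(-32 + B\right)^{2}$)
$-49 + X{\left(-1,l{\left(-1,5 \right)} \right)} \left(-23\right) = -49 + \left(-32 + 16\right)^{2} \left(-23\right) = -49 + \left(-16\right)^{2} \left(-23\right) = -49 + 256 \left(-23\right) = -49 - 5888 = -5937$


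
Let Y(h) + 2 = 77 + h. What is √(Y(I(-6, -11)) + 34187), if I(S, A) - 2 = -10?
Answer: 3*√3806 ≈ 185.08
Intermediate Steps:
I(S, A) = -8 (I(S, A) = 2 - 10 = -8)
Y(h) = 75 + h (Y(h) = -2 + (77 + h) = 75 + h)
√(Y(I(-6, -11)) + 34187) = √((75 - 8) + 34187) = √(67 + 34187) = √34254 = 3*√3806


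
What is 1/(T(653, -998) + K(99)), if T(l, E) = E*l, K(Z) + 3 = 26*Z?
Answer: -1/649123 ≈ -1.5405e-6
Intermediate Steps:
K(Z) = -3 + 26*Z
1/(T(653, -998) + K(99)) = 1/(-998*653 + (-3 + 26*99)) = 1/(-651694 + (-3 + 2574)) = 1/(-651694 + 2571) = 1/(-649123) = -1/649123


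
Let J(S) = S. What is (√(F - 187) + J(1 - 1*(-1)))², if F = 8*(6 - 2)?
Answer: (2 + I*√155)² ≈ -151.0 + 49.8*I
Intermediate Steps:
F = 32 (F = 8*4 = 32)
(√(F - 187) + J(1 - 1*(-1)))² = (√(32 - 187) + (1 - 1*(-1)))² = (√(-155) + (1 + 1))² = (I*√155 + 2)² = (2 + I*√155)²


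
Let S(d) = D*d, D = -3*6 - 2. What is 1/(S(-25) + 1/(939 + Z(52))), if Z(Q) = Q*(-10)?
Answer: 419/209501 ≈ 0.0020000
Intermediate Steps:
D = -20 (D = -18 - 2 = -20)
Z(Q) = -10*Q
S(d) = -20*d
1/(S(-25) + 1/(939 + Z(52))) = 1/(-20*(-25) + 1/(939 - 10*52)) = 1/(500 + 1/(939 - 520)) = 1/(500 + 1/419) = 1/(209501/419) = 419/209501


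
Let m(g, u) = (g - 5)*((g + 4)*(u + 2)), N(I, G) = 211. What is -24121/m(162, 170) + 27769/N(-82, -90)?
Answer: 124474007085/945842104 ≈ 131.60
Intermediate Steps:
m(g, u) = (-5 + g)*(2 + u)*(4 + g) (m(g, u) = (-5 + g)*((4 + g)*(2 + u)) = (-5 + g)*((2 + u)*(4 + g)) = (-5 + g)*(2 + u)*(4 + g))
-24121/m(162, 170) + 27769/N(-82, -90) = -24121/(-40 - 20*170 - 2*162 + 2*162² + 170*162² - 1*162*170) + 27769/211 = -24121/(-40 - 3400 - 324 + 2*26244 + 170*26244 - 27540) + 27769*(1/211) = -24121/(-40 - 3400 - 324 + 52488 + 4461480 - 27540) + 27769/211 = -24121/4482664 + 27769/211 = 124474007085/945842104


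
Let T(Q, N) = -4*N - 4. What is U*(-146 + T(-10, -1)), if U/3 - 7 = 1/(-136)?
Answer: -208269/68 ≈ -3062.8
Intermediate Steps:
T(Q, N) = -4 - 4*N
U = 2853/136 (U = 21 + 3/(-136) = 21 + 3*(-1/136) = 21 - 3/136 = 2853/136 ≈ 20.978)
U*(-146 + T(-10, -1)) = 2853*(-146 + (-4 - 4*(-1)))/136 = 2853*(-146 + (-4 + 4))/136 = 2853*(-146 + 0)/136 = (2853/136)*(-146) = -208269/68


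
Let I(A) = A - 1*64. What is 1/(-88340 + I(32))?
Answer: -1/88372 ≈ -1.1316e-5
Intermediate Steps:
I(A) = -64 + A (I(A) = A - 64 = -64 + A)
1/(-88340 + I(32)) = 1/(-88340 + (-64 + 32)) = 1/(-88340 - 32) = 1/(-88372) = -1/88372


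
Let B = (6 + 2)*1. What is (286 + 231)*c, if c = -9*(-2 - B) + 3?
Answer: 48081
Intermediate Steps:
B = 8 (B = 8*1 = 8)
c = 93 (c = -9*(-2 - 1*8) + 3 = -9*(-2 - 8) + 3 = -9*(-10) + 3 = 90 + 3 = 93)
(286 + 231)*c = (286 + 231)*93 = 517*93 = 48081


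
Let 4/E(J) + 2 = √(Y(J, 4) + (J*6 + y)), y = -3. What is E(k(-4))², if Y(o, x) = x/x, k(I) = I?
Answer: 16/(2 - I*√26)² ≈ -0.39111 + 0.3626*I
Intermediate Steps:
Y(o, x) = 1
E(J) = 4/(-2 + √(-2 + 6*J)) (E(J) = 4/(-2 + √(1 + (J*6 - 3))) = 4/(-2 + √(1 + (6*J - 3))) = 4/(-2 + √(1 + (-3 + 6*J))) = 4/(-2 + √(-2 + 6*J)))
E(k(-4))² = (4/(-2 + √2*√(-1 + 3*(-4))))² = (4/(-2 + √2*√(-1 - 12)))² = (4/(-2 + √2*√(-13)))² = (4/(-2 + √2*(I*√13)))² = (4/(-2 + I*√26))² = 16/(-2 + I*√26)²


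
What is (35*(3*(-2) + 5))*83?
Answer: -2905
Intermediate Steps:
(35*(3*(-2) + 5))*83 = (35*(-6 + 5))*83 = (35*(-1))*83 = -35*83 = -2905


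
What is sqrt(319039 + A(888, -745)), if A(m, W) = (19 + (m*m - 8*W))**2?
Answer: 22*sqrt(1304270902) ≈ 7.9452e+5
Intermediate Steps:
A(m, W) = (19 + m**2 - 8*W)**2 (A(m, W) = (19 + (m**2 - 8*W))**2 = (19 + m**2 - 8*W)**2)
sqrt(319039 + A(888, -745)) = sqrt(319039 + (19 + 888**2 - 8*(-745))**2) = sqrt(319039 + (19 + 788544 + 5960)**2) = sqrt(319039 + 794523**2) = sqrt(319039 + 631266797529) = sqrt(631267116568) = 22*sqrt(1304270902)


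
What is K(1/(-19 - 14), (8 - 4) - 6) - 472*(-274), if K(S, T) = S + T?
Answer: 4267757/33 ≈ 1.2933e+5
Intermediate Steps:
K(1/(-19 - 14), (8 - 4) - 6) - 472*(-274) = (1/(-19 - 14) + ((8 - 4) - 6)) - 472*(-274) = (1/(-33) + (4 - 6)) + 129328 = (-1/33 - 2) + 129328 = -67/33 + 129328 = 4267757/33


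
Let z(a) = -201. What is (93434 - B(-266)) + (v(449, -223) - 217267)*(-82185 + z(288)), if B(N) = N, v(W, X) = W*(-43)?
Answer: 19490479264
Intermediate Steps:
v(W, X) = -43*W
(93434 - B(-266)) + (v(449, -223) - 217267)*(-82185 + z(288)) = (93434 - 1*(-266)) + (-43*449 - 217267)*(-82185 - 201) = (93434 + 266) + (-19307 - 217267)*(-82386) = 93700 - 236574*(-82386) = 93700 + 19490385564 = 19490479264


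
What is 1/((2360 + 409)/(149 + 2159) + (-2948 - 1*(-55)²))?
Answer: -2308/13782915 ≈ -0.00016745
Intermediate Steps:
1/((2360 + 409)/(149 + 2159) + (-2948 - 1*(-55)²)) = 1/(2769/2308 + (-2948 - 1*3025)) = 1/(2769*(1/2308) + (-2948 - 3025)) = 1/(2769/2308 - 5973) = 1/(-13782915/2308) = -2308/13782915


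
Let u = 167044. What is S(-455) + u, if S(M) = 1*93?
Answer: 167137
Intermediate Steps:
S(M) = 93
S(-455) + u = 93 + 167044 = 167137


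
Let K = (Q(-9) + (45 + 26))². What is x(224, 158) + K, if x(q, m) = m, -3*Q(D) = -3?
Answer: 5342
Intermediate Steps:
Q(D) = 1 (Q(D) = -⅓*(-3) = 1)
K = 5184 (K = (1 + (45 + 26))² = (1 + 71)² = 72² = 5184)
x(224, 158) + K = 158 + 5184 = 5342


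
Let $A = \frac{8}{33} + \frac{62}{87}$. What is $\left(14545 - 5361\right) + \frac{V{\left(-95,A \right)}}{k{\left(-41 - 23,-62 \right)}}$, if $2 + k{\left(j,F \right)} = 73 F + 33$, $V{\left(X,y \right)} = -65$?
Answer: $\frac{8256429}{899} \approx 9184.0$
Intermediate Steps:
$A = \frac{914}{957}$ ($A = 8 \cdot \frac{1}{33} + 62 \cdot \frac{1}{87} = \frac{8}{33} + \frac{62}{87} = \frac{914}{957} \approx 0.95507$)
$k{\left(j,F \right)} = 31 + 73 F$ ($k{\left(j,F \right)} = -2 + \left(73 F + 33\right) = -2 + \left(33 + 73 F\right) = 31 + 73 F$)
$\left(14545 - 5361\right) + \frac{V{\left(-95,A \right)}}{k{\left(-41 - 23,-62 \right)}} = \left(14545 - 5361\right) - \frac{65}{31 + 73 \left(-62\right)} = 9184 - \frac{65}{31 - 4526} = 9184 - \frac{65}{-4495} = 9184 - - \frac{13}{899} = 9184 + \frac{13}{899} = \frac{8256429}{899}$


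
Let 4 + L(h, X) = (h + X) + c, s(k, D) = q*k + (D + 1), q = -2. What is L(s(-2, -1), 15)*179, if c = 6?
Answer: 3759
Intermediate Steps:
s(k, D) = 1 + D - 2*k (s(k, D) = -2*k + (D + 1) = -2*k + (1 + D) = 1 + D - 2*k)
L(h, X) = 2 + X + h (L(h, X) = -4 + ((h + X) + 6) = -4 + ((X + h) + 6) = -4 + (6 + X + h) = 2 + X + h)
L(s(-2, -1), 15)*179 = (2 + 15 + (1 - 1 - 2*(-2)))*179 = (2 + 15 + (1 - 1 + 4))*179 = (2 + 15 + 4)*179 = 21*179 = 3759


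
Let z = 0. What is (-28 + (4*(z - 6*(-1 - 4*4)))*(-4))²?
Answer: 2755600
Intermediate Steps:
(-28 + (4*(z - 6*(-1 - 4*4)))*(-4))² = (-28 + (4*(0 - 6*(-1 - 4*4)))*(-4))² = (-28 + (4*(0 - 6*(-1 - 16)))*(-4))² = (-28 + (4*(0 - 6*(-17)))*(-4))² = (-28 + (4*(0 - 1*(-102)))*(-4))² = (-28 + (4*(0 + 102))*(-4))² = (-28 + (4*102)*(-4))² = (-28 + 408*(-4))² = (-28 - 1632)² = (-1660)² = 2755600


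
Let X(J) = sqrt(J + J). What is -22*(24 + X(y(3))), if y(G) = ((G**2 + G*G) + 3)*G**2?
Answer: -528 - 66*sqrt(42) ≈ -955.73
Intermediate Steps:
y(G) = G**2*(3 + 2*G**2) (y(G) = ((G**2 + G**2) + 3)*G**2 = (2*G**2 + 3)*G**2 = (3 + 2*G**2)*G**2 = G**2*(3 + 2*G**2))
X(J) = sqrt(2)*sqrt(J) (X(J) = sqrt(2*J) = sqrt(2)*sqrt(J))
-22*(24 + X(y(3))) = -22*(24 + sqrt(2)*sqrt(3**2*(3 + 2*3**2))) = -22*(24 + sqrt(2)*sqrt(9*(3 + 2*9))) = -22*(24 + sqrt(2)*sqrt(9*(3 + 18))) = -22*(24 + sqrt(2)*sqrt(9*21)) = -22*(24 + sqrt(2)*sqrt(189)) = -22*(24 + sqrt(2)*(3*sqrt(21))) = -22*(24 + 3*sqrt(42)) = -528 - 66*sqrt(42)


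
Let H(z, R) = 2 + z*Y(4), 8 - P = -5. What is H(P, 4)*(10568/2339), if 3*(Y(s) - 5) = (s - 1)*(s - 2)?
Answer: 982824/2339 ≈ 420.19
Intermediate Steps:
P = 13 (P = 8 - 1*(-5) = 8 + 5 = 13)
Y(s) = 5 + (-1 + s)*(-2 + s)/3 (Y(s) = 5 + ((s - 1)*(s - 2))/3 = 5 + ((-1 + s)*(-2 + s))/3 = 5 + (-1 + s)*(-2 + s)/3)
H(z, R) = 2 + 7*z (H(z, R) = 2 + z*(17/3 - 1*4 + (⅓)*4²) = 2 + z*(17/3 - 4 + (⅓)*16) = 2 + z*(17/3 - 4 + 16/3) = 2 + z*7 = 2 + 7*z)
H(P, 4)*(10568/2339) = (2 + 7*13)*(10568/2339) = (2 + 91)*(10568*(1/2339)) = 93*(10568/2339) = 982824/2339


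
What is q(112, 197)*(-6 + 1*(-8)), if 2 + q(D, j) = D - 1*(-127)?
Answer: -3318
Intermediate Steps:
q(D, j) = 125 + D (q(D, j) = -2 + (D - 1*(-127)) = -2 + (D + 127) = -2 + (127 + D) = 125 + D)
q(112, 197)*(-6 + 1*(-8)) = (125 + 112)*(-6 + 1*(-8)) = 237*(-6 - 8) = 237*(-14) = -3318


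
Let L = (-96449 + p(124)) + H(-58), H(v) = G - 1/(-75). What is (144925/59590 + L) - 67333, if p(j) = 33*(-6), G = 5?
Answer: -146566867957/893850 ≈ -1.6397e+5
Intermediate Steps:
p(j) = -198
H(v) = 376/75 (H(v) = 5 - 1/(-75) = 5 - 1*(-1/75) = 5 + 1/75 = 376/75)
L = -7248149/75 (L = (-96449 - 198) + 376/75 = -96647 + 376/75 = -7248149/75 ≈ -96642.)
(144925/59590 + L) - 67333 = (144925/59590 - 7248149/75) - 67333 = (144925*(1/59590) - 7248149/75) - 67333 = (28985/11918 - 7248149/75) - 67333 = -86381265907/893850 - 67333 = -146566867957/893850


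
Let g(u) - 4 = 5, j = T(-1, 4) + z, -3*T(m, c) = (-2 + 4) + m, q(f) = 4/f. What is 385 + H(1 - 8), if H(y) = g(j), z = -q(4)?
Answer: 394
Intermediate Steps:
T(m, c) = -⅔ - m/3 (T(m, c) = -((-2 + 4) + m)/3 = -(2 + m)/3 = -⅔ - m/3)
z = -1 (z = -4/4 = -1*1 = -1)
j = -4/3 (j = (-⅔ - ⅓*(-1)) - 1 = (-⅔ + ⅓) - 1 = -⅓ - 1 = -4/3 ≈ -1.3333)
g(u) = 9 (g(u) = 4 + 5 = 9)
H(y) = 9
385 + H(1 - 8) = 385 + 9 = 394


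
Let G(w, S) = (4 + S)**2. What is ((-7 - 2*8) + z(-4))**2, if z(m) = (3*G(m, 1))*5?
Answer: 123904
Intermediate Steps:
z(m) = 375 (z(m) = (3*(4 + 1)**2)*5 = (3*5**2)*5 = (3*25)*5 = 75*5 = 375)
((-7 - 2*8) + z(-4))**2 = ((-7 - 2*8) + 375)**2 = ((-7 - 16) + 375)**2 = (-23 + 375)**2 = 352**2 = 123904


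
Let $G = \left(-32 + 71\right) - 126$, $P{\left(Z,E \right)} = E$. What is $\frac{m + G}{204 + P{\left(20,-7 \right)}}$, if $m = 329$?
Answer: $\frac{242}{197} \approx 1.2284$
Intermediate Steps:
$G = -87$ ($G = 39 - 126 = -87$)
$\frac{m + G}{204 + P{\left(20,-7 \right)}} = \frac{329 - 87}{204 - 7} = \frac{242}{197}$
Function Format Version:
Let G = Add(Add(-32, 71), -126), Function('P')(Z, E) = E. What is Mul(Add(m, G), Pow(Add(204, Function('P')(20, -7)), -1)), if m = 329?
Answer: Rational(242, 197) ≈ 1.2284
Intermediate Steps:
G = -87 (G = Add(39, -126) = -87)
Mul(Add(m, G), Pow(Add(204, Function('P')(20, -7)), -1)) = Mul(Add(329, -87), Pow(Add(204, -7), -1)) = Mul(242, Pow(197, -1)) = Mul(242, Rational(1, 197)) = Rational(242, 197)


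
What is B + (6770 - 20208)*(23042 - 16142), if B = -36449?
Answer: -92758649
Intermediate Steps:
B + (6770 - 20208)*(23042 - 16142) = -36449 + (6770 - 20208)*(23042 - 16142) = -36449 - 13438*6900 = -36449 - 92722200 = -92758649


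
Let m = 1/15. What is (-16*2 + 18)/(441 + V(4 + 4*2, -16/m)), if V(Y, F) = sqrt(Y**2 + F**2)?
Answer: -686/15193 + 56*sqrt(401)/45579 ≈ -0.020549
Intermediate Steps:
m = 1/15 ≈ 0.066667
V(Y, F) = sqrt(F**2 + Y**2)
(-16*2 + 18)/(441 + V(4 + 4*2, -16/m)) = (-16*2 + 18)/(441 + sqrt((-16/1/15)**2 + (4 + 4*2)**2)) = (-32 + 18)/(441 + sqrt((-16*15)**2 + (4 + 8)**2)) = -14/(441 + sqrt((-240)**2 + 12**2)) = -14/(441 + sqrt(57600 + 144)) = -14/(441 + sqrt(57744)) = -14/(441 + 12*sqrt(401))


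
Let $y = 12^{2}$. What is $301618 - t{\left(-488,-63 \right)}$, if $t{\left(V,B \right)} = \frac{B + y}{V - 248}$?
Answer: $\frac{221990929}{736} \approx 3.0162 \cdot 10^{5}$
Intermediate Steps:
$y = 144$
$t{\left(V,B \right)} = \frac{144 + B}{-248 + V}$ ($t{\left(V,B \right)} = \frac{B + 144}{V - 248} = \frac{144 + B}{-248 + V}$)
$301618 - t{\left(-488,-63 \right)} = 301618 - \frac{144 - 63}{-248 - 488} = 301618 - \frac{1}{-736} \cdot 81 = 301618 - \left(- \frac{1}{736}\right) 81 = 301618 - - \frac{81}{736} = 301618 + \frac{81}{736} = \frac{221990929}{736}$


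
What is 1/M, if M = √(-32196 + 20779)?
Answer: -I*√233/1631 ≈ -0.0093589*I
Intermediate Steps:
M = 7*I*√233 (M = √(-11417) = 7*I*√233 ≈ 106.85*I)
1/M = 1/(7*I*√233) = -I*√233/1631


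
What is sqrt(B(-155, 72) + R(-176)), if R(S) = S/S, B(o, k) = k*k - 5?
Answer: 2*sqrt(1295) ≈ 71.972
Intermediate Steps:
B(o, k) = -5 + k**2 (B(o, k) = k**2 - 5 = -5 + k**2)
R(S) = 1
sqrt(B(-155, 72) + R(-176)) = sqrt((-5 + 72**2) + 1) = sqrt((-5 + 5184) + 1) = sqrt(5179 + 1) = sqrt(5180) = 2*sqrt(1295)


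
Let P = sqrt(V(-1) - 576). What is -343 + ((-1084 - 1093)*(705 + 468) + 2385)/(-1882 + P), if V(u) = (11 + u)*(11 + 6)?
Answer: 1793203481/1771165 + 1275618*I*sqrt(406)/1771165 ≈ 1012.4 + 14.512*I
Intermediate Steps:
V(u) = 187 + 17*u (V(u) = (11 + u)*17 = 187 + 17*u)
P = I*sqrt(406) (P = sqrt((187 + 17*(-1)) - 576) = sqrt((187 - 17) - 576) = sqrt(170 - 576) = sqrt(-406) = I*sqrt(406) ≈ 20.149*I)
-343 + ((-1084 - 1093)*(705 + 468) + 2385)/(-1882 + P) = -343 + ((-1084 - 1093)*(705 + 468) + 2385)/(-1882 + I*sqrt(406)) = -343 + (-2177*1173 + 2385)/(-1882 + I*sqrt(406)) = -343 + (-2553621 + 2385)/(-1882 + I*sqrt(406)) = -343 - 2551236/(-1882 + I*sqrt(406))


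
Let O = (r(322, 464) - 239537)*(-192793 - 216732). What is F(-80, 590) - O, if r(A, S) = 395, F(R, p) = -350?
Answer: -97934627900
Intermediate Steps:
O = 97934627550 (O = (395 - 239537)*(-192793 - 216732) = -239142*(-409525) = 97934627550)
F(-80, 590) - O = -350 - 1*97934627550 = -350 - 97934627550 = -97934627900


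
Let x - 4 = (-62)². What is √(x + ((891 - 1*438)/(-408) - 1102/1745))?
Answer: √54156067604690/118660 ≈ 62.018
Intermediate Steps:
x = 3848 (x = 4 + (-62)² = 4 + 3844 = 3848)
√(x + ((891 - 1*438)/(-408) - 1102/1745)) = √(3848 + ((891 - 1*438)/(-408) - 1102/1745)) = √(3848 + ((891 - 438)*(-1/408) - 1102*1/1745)) = √(3848 + (453*(-1/408) - 1102/1745)) = √(3848 + (-151/136 - 1102/1745)) = √(3848 - 413367/237320) = √(912793993/237320) = √54156067604690/118660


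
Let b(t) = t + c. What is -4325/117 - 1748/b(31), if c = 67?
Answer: -314183/5733 ≈ -54.803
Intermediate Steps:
b(t) = 67 + t (b(t) = t + 67 = 67 + t)
-4325/117 - 1748/b(31) = -4325/117 - 1748/(67 + 31) = -4325*1/117 - 1748/98 = -4325/117 - 1748*1/98 = -4325/117 - 874/49 = -314183/5733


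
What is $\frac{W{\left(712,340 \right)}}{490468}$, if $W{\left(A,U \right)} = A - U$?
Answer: $\frac{93}{122617} \approx 0.00075846$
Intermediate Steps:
$\frac{W{\left(712,340 \right)}}{490468} = \frac{712 - 340}{490468} = \left(712 - 340\right) \frac{1}{490468} = 372 \cdot \frac{1}{490468} = \frac{93}{122617}$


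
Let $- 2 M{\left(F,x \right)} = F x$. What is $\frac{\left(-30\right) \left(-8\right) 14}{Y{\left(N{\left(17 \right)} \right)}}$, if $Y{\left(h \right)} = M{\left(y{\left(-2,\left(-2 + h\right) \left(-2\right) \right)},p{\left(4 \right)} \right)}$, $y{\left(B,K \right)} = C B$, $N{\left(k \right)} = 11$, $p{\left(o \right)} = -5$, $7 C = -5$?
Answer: $\frac{4704}{5} \approx 940.8$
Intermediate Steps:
$C = - \frac{5}{7}$ ($C = \frac{1}{7} \left(-5\right) = - \frac{5}{7} \approx -0.71429$)
$y{\left(B,K \right)} = - \frac{5 B}{7}$
$M{\left(F,x \right)} = - \frac{F x}{2}$
$Y{\left(h \right)} = \frac{25}{7}$ ($Y{\left(h \right)} = \left(- \frac{1}{2}\right) \left(\left(- \frac{5}{7}\right) \left(-2\right)\right) \left(-5\right) = \left(- \frac{1}{2}\right) \frac{10}{7} \left(-5\right) = \frac{25}{7}$)
$\frac{\left(-30\right) \left(-8\right) 14}{Y{\left(N{\left(17 \right)} \right)}} = \frac{\left(-30\right) \left(-8\right) 14}{\frac{25}{7}} = 240 \cdot 14 \cdot \frac{7}{25} = 3360 \cdot \frac{7}{25} = \frac{4704}{5}$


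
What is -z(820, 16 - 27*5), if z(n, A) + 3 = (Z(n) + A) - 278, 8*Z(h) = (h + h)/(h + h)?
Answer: 3199/8 ≈ 399.88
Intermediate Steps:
Z(h) = ⅛ (Z(h) = ((h + h)/(h + h))/8 = ((2*h)/((2*h)))/8 = ((2*h)*(1/(2*h)))/8 = (⅛)*1 = ⅛)
z(n, A) = -2247/8 + A (z(n, A) = -3 + ((⅛ + A) - 278) = -3 + (-2223/8 + A) = -2247/8 + A)
-z(820, 16 - 27*5) = -(-2247/8 + (16 - 27*5)) = -(-2247/8 + (16 - 9*15)) = -(-2247/8 + (16 - 135)) = -(-2247/8 - 119) = -1*(-3199/8) = 3199/8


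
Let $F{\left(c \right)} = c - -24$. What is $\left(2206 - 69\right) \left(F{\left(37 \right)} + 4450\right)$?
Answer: $9640007$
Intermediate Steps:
$F{\left(c \right)} = 24 + c$ ($F{\left(c \right)} = c + 24 = 24 + c$)
$\left(2206 - 69\right) \left(F{\left(37 \right)} + 4450\right) = \left(2206 - 69\right) \left(\left(24 + 37\right) + 4450\right) = 2137 \left(61 + 4450\right) = 2137 \cdot 4511 = 9640007$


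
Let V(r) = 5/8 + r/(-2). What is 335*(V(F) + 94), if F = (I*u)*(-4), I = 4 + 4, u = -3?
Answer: 124955/8 ≈ 15619.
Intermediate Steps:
I = 8
F = 96 (F = (8*(-3))*(-4) = -24*(-4) = 96)
V(r) = 5/8 - r/2 (V(r) = 5*(⅛) + r*(-½) = 5/8 - r/2)
335*(V(F) + 94) = 335*((5/8 - ½*96) + 94) = 335*((5/8 - 48) + 94) = 335*(-379/8 + 94) = 335*(373/8) = 124955/8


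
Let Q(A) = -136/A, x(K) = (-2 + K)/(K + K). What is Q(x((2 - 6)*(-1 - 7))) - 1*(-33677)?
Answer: 500803/15 ≈ 33387.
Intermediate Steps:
x(K) = (-2 + K)/(2*K) (x(K) = (-2 + K)/((2*K)) = (-2 + K)*(1/(2*K)) = (-2 + K)/(2*K))
Q(x((2 - 6)*(-1 - 7))) - 1*(-33677) = -136*2*(-1 - 7)*(2 - 6)/(-2 + (2 - 6)*(-1 - 7)) - 1*(-33677) = -136*64/(-2 - 4*(-8)) + 33677 = -136*64/(-2 + 32) + 33677 = -136/((½)*(1/32)*30) + 33677 = -136/15/32 + 33677 = -136*32/15 + 33677 = -4352/15 + 33677 = 500803/15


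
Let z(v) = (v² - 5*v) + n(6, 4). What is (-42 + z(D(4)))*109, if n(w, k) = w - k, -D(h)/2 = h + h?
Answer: 32264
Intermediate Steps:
D(h) = -4*h (D(h) = -2*(h + h) = -4*h)
z(v) = 2 + v² - 5*v (z(v) = (v² - 5*v) + (6 - 1*4) = (v² - 5*v) + (6 - 4) = (v² - 5*v) + 2 = 2 + v² - 5*v)
(-42 + z(D(4)))*109 = (-42 + (2 + (-4*4)² - (-20)*4))*109 = (-42 + (2 + (-16)² - 5*(-16)))*109 = (-42 + (2 + 256 + 80))*109 = (-42 + 338)*109 = 296*109 = 32264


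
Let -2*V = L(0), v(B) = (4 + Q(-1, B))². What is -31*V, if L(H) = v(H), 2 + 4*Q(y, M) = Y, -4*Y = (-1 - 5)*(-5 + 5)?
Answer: 1519/8 ≈ 189.88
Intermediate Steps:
Y = 0 (Y = -(-1 - 5)*(-5 + 5)/4 = -(-3)*0/2 = -¼*0 = 0)
Q(y, M) = -½ (Q(y, M) = -½ + (¼)*0 = -½ + 0 = -½)
v(B) = 49/4 (v(B) = (4 - ½)² = (7/2)² = 49/4)
L(H) = 49/4
V = -49/8 (V = -½*49/4 = -49/8 ≈ -6.1250)
-31*V = -31*(-49/8) = 1519/8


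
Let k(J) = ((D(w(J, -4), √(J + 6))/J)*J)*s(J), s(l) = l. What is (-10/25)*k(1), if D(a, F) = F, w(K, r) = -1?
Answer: -2*√7/5 ≈ -1.0583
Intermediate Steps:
k(J) = J*√(6 + J) (k(J) = ((√(J + 6)/J)*J)*J = ((√(6 + J)/J)*J)*J = √(6 + J)*J = J*√(6 + J))
(-10/25)*k(1) = (-10/25)*(1*√(6 + 1)) = ((1/25)*(-10))*(1*√7) = -2*√7/5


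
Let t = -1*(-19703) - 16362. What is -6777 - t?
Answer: -10118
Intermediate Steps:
t = 3341 (t = 19703 - 16362 = 3341)
-6777 - t = -6777 - 1*3341 = -6777 - 3341 = -10118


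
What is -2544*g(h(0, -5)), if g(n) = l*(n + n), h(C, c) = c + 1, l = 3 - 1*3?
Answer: 0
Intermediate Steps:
l = 0 (l = 3 - 3 = 0)
h(C, c) = 1 + c
g(n) = 0 (g(n) = 0*(n + n) = 0*(2*n) = 0)
-2544*g(h(0, -5)) = -2544*0 = 0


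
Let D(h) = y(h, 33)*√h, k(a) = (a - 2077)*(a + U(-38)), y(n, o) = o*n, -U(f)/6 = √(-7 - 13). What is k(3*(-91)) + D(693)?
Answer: 641550 + 68607*√77 + 28200*I*√5 ≈ 1.2436e+6 + 63057.0*I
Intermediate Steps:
U(f) = -12*I*√5 (U(f) = -6*√(-7 - 13) = -12*I*√5)
y(n, o) = n*o
k(a) = (-2077 + a)*(a - 12*I*√5) (k(a) = (a - 2077)*(a - 12*I*√5) = (-2077 + a)*(a - 12*I*√5))
D(h) = 33*h^(3/2) (D(h) = (h*33)*√h = (33*h)*√h = 33*h^(3/2))
k(3*(-91)) + D(693) = ((3*(-91))² - 6231*(-91) + 24924*I*√5 - 12*I*3*(-91)*√5) + 33*693^(3/2) = ((-273)² - 2077*(-273) + 24924*I*√5 - 12*I*(-273)*√5) + 33*(2079*√77) = (74529 + 567021 + 24924*I*√5 + 3276*I*√5) + 68607*√77 = (641550 + 28200*I*√5) + 68607*√77 = 641550 + 68607*√77 + 28200*I*√5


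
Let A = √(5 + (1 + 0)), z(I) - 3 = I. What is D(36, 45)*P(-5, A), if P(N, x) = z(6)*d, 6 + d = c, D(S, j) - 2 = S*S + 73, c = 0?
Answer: -74034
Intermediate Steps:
z(I) = 3 + I
D(S, j) = 75 + S² (D(S, j) = 2 + (S*S + 73) = 2 + (S² + 73) = 2 + (73 + S²) = 75 + S²)
A = √6 (A = √(5 + 1) = √6 ≈ 2.4495)
d = -6 (d = -6 + 0 = -6)
P(N, x) = -54 (P(N, x) = (3 + 6)*(-6) = 9*(-6) = -54)
D(36, 45)*P(-5, A) = (75 + 36²)*(-54) = (75 + 1296)*(-54) = 1371*(-54) = -74034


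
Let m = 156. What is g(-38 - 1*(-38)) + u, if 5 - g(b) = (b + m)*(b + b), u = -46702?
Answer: -46697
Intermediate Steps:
g(b) = 5 - 2*b*(156 + b) (g(b) = 5 - (b + 156)*(b + b) = 5 - (156 + b)*2*b = 5 - 2*b*(156 + b))
g(-38 - 1*(-38)) + u = (5 - 312*(-38 - 1*(-38)) - 2*(-38 - 1*(-38))²) - 46702 = (5 - 312*(-38 + 38) - 2*(-38 + 38)²) - 46702 = (5 - 312*0 - 2*0²) - 46702 = (5 + 0 - 2*0) - 46702 = (5 + 0 + 0) - 46702 = 5 - 46702 = -46697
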